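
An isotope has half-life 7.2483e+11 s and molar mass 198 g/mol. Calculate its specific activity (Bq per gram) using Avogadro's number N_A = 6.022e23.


lambda = ln(2) / t_half = ln(2) / 7.2483e+11 = 9.562893e-13 /s
SA = lambda * N_A / M
SA = 9.562893e-13 * 6.022e23 / 198
SA = 2.9085e+09 Bq/g

2.9085e+09


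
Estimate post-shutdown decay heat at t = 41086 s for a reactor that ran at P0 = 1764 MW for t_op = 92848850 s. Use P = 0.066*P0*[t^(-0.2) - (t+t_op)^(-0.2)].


P/P0 = 0.066 * [t^(-0.2) - (t + t_op)^(-0.2)]
P/P0 = 0.066 * [41086^(-0.2) - (41086 + 92848850)^(-0.2)]
P/P0 = 0.066 * [0.1194707 - 0.02549214] = 0.006202585
P = 1764 * 0.006202585 = 10.941 MW

10.941


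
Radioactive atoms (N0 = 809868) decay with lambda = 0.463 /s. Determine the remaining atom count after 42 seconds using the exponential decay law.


N = N0 * exp(-lambda * t)
N = 809868 * exp(-0.463 * 42)
N = 0.0029049

0.0029049


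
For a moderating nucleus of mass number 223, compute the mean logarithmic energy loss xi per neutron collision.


xi = 1 + (A-1)^2/(2A) * ln((A-1)/(A+1))
xi = 1 + (223-1)^2/(2*223) * ln((223-1)/(223 +1))
xi = 0.0089419

0.0089419


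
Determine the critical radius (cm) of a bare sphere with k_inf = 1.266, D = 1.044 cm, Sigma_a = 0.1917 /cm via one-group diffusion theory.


L^2 = D / Sigma_a = 1.044 / 0.1917 = 5.446009 cm^2
B_m^2 = (k_inf - 1) / L^2 = (1.266 - 1) / 5.446009 = 0.04884311 /cm^2
For a bare sphere: B_g = pi/R, so R_c = pi / sqrt(B_m^2)
R_c = pi / sqrt(0.04884311) = 14.215 cm

14.215


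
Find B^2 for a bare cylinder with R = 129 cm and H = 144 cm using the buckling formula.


B^2 = (2.405/R)^2 + (pi/H)^2
B^2 = (2.405/129)^2 + (pi/144)^2
B^2 = 8.2354e-04 /cm^2

8.2354e-04


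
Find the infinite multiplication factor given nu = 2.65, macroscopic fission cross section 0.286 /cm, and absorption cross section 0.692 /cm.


k_inf = nu * Sigma_f / Sigma_a
k_inf = 2.65 * 0.286 / 0.692
k_inf = 1.0952

1.0952


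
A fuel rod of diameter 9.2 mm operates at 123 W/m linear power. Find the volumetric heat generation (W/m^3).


r = D / 2 / 1000 = 9.2 / 2 / 1000 = 0.0046 m
q''' = q' / (pi * r^2)
q''' = 123 / (pi * 0.0046^2)
q''' = 1.8503e+06 W/m^3

1.8503e+06


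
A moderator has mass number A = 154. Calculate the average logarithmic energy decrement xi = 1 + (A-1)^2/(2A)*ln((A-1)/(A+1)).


xi = 1 + (A-1)^2/(2A) * ln((A-1)/(A+1))
xi = 1 + (154-1)^2/(2*154) * ln((154-1)/(154 +1))
xi = 0.012931

0.012931


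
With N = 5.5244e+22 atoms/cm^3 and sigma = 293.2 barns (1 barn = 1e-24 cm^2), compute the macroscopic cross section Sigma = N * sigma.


Sigma = N * sigma_barns * 1e-24
Sigma = 5.5244e+22 * 293.2 * 1e-24
Sigma = 16.198 /cm

16.198


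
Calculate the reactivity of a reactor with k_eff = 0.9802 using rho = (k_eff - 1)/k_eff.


rho = (k_eff - 1) / k_eff
rho = (0.9802 - 1) / 0.9802
rho = -0.020200

-0.020200


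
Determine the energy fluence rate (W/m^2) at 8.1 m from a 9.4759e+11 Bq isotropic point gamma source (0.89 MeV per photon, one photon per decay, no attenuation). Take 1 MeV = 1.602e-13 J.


psi = A * E * 1.602e-13 / (4*pi*r^2)
psi = 9.4759e+11 * 0.89 * 1.602e-13 / (4*pi*8.1^2)
psi = 1.6387e-04 W/m^2

1.6387e-04


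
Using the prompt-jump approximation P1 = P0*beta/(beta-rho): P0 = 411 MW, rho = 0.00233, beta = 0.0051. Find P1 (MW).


P1/P0 = beta / (beta - rho)
P1/P0 = 0.0051 / (0.0051 - 0.00233) = 1.841155
P1 = 411 * 1.841155 = 756.71 MW

756.71


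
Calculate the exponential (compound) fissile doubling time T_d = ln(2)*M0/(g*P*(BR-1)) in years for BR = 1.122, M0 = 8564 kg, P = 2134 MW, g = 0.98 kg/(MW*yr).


Breeding gain G = BR - 1 = 1.122 - 1 = 0.122
Fissile production rate = g * P * G = 0.98 * 2134 * 0.122 = 255.14104 kg/yr
T_d = ln(2) * M0 / (g * P * G)
T_d = ln(2) * 8564 / 255.14104 = 23.266 yr

23.266


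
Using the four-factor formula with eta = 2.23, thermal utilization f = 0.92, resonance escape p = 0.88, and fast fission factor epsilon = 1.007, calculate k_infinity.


k_inf = eta * f * p * epsilon
k_inf = 2.23 * 0.92 * 0.88 * 1.007
k_inf = 1.8180

1.8180


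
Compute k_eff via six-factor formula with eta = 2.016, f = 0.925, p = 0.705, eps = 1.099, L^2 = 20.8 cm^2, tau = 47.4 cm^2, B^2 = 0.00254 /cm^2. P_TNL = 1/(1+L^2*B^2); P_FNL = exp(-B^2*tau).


k_inf = eta*f*p*eps = 2.016*0.925*0.705*1.099 = 1.444838
P_TNL = 1/(1 + L^2*B^2) = 1/(1 + 20.8*0.00254) = 0.9498192
P_FNL = exp(-B^2*tau) = exp(-0.00254*47.4) = 0.8865693
k_eff = k_inf * P_TNL * P_FNL = 1.444838 * 0.9498192 * 0.8865693
k_eff = 1.2167

1.2167


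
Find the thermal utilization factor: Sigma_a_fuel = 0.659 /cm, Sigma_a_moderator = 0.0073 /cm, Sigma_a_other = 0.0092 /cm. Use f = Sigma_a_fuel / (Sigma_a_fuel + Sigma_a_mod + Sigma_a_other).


f = Sigma_a_fuel / (Sigma_a_fuel + Sigma_a_mod + Sigma_a_other)
f = 0.659 / (0.659 + 0.0073 + 0.0092)
f = 0.97557

0.97557


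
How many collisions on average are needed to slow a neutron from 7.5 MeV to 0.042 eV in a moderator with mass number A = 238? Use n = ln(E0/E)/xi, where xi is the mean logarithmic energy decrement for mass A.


xi = 1 + (A-1)^2/(2A)*ln((A-1)/(A+1)) = 0.008379872 (for A = 238)
n = ln(E0/E) / xi
n = ln(7.5e6 / 0.042) / 0.008379872
n = ln(1.785714e+08) / 0.008379872 = 2267.4

2267.4


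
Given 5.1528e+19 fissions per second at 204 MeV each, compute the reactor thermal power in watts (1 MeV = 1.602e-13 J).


P = fission_rate * E_MeV * 1.602e-13
P = 5.1528e+19 * 204 * 1.602e-13
P = 1.6840e+09 W

1.6840e+09


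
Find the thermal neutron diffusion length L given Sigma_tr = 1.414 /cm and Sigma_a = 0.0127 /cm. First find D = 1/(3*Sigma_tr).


D = 1 / (3 * Sigma_tr) = 1 / (3 * 1.414) = 0.2357379 cm
L = sqrt(D / Sigma_a)
L = sqrt(0.2357379 / 0.0127)
L = 4.3084 cm

4.3084


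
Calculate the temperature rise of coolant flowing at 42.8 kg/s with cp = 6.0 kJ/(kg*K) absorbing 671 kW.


dT = Q / (m_dot * cp)
dT = 671 / (42.8 * 6.0)
dT = 2.6129 C

2.6129


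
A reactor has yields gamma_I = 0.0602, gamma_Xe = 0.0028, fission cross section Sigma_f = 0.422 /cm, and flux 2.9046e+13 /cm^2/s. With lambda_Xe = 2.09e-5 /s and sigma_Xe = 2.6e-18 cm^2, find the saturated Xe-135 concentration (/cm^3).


Xe_eq = (gamma_I + gamma_Xe) * Sigma_f * phi / (lambda_Xe + sigma_Xe * phi)
Numerator = (0.0602 + 0.0028) * 0.422 * 2.9046e+13 = 7.722170e+11
Denominator = 2.09e-5 + 2.6e-18 * 2.9046e+13 = 9.641960e-05
Xe_eq = 7.722170e+11 / 9.641960e-05 = 8.0089e+15 /cm^3

8.0089e+15


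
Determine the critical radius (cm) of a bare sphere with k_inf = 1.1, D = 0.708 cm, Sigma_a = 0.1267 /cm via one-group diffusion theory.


L^2 = D / Sigma_a = 0.708 / 0.1267 = 5.588003 cm^2
B_m^2 = (k_inf - 1) / L^2 = (1.1 - 1) / 5.588003 = 0.01789548 /cm^2
For a bare sphere: B_g = pi/R, so R_c = pi / sqrt(B_m^2)
R_c = pi / sqrt(0.01789548) = 23.484 cm

23.484


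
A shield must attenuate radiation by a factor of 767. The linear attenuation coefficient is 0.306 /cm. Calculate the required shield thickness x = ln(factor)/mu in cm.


x = ln(factor) / mu
x = ln(767) / 0.306
x = 21.707 cm

21.707


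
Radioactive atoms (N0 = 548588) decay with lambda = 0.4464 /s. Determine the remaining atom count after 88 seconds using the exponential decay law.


N = N0 * exp(-lambda * t)
N = 548588 * exp(-0.4464 * 88)
N = 4.7728e-12

4.7728e-12


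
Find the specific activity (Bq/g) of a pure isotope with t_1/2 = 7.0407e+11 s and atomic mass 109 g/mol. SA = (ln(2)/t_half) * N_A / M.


lambda = ln(2) / t_half = ln(2) / 7.0407e+11 = 9.844862e-13 /s
SA = lambda * N_A / M
SA = 9.844862e-13 * 6.022e23 / 109
SA = 5.4391e+09 Bq/g

5.4391e+09


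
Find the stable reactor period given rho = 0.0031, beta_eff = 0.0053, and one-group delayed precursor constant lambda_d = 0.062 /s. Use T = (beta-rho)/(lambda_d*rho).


T = (beta - rho) / (lambda_d * rho)
T = (0.0053 - 0.0031) / (0.062 * 0.0031)
T = 11.446 s

11.446


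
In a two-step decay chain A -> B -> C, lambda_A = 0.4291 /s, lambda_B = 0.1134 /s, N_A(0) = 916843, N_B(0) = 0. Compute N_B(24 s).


N_B(t) = lambda_A * N_A0 / (lambda_B - lambda_A) * [exp(-lambda_A*t) - exp(-lambda_B*t)]
exp(-0.4291*24) = 3.368695e-05; exp(-0.1134*24) = 0.06576944
N_B = 0.4291 * 916843 / (0.1134 - 0.4291) * (3.368695e-05 - 0.06576944)
N_B = 81918

81918


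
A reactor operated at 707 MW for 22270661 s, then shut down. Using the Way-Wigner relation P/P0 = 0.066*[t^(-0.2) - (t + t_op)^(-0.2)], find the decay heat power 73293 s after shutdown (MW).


P/P0 = 0.066 * [t^(-0.2) - (t + t_op)^(-0.2)]
P/P0 = 0.066 * [73293^(-0.2) - (73293 + 22270661)^(-0.2)]
P/P0 = 0.066 * [0.1064112 - 0.03389753] = 0.004785902
P = 707 * 0.004785902 = 3.3836 MW

3.3836


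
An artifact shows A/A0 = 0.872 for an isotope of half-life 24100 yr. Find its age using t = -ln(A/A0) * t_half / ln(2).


lambda = ln(2) / t_half = ln(2) / 24100 = 2.876129e-05 /yr
t = -ln(A/A0) / lambda
t = -ln(0.872) / 2.876129e-05
t = 4762.2 yr

4762.2


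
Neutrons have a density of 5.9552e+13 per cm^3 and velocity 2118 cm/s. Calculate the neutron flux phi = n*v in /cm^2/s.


phi = n * v
phi = 5.9552e+13 * 2118
phi = 1.2613e+17 /cm^2/s

1.2613e+17


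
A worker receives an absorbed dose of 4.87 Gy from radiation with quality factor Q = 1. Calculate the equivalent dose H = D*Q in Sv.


H = D * Q
H = 4.87 * 1
H = 4.8700 Sv

4.8700


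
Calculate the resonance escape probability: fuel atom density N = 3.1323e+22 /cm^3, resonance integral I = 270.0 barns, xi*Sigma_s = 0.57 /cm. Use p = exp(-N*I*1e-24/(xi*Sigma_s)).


p = exp(-N * I * 1e-24 / (xi*Sigma_s))
p = exp(-3.1323e+22 * 270.0 * 1e-24 / 0.57)
p = 3.5998e-07

3.5998e-07


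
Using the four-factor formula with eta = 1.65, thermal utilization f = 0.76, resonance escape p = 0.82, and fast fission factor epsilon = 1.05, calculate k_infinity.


k_inf = eta * f * p * epsilon
k_inf = 1.65 * 0.76 * 0.82 * 1.05
k_inf = 1.0797

1.0797


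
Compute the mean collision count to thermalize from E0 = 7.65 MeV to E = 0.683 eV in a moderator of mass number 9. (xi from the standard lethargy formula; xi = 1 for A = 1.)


xi = 1 + (A-1)^2/(2A)*ln((A-1)/(A+1)) = 0.2066007 (for A = 9)
n = ln(E0/E) / xi
n = ln(7.65e6 / 0.683) / 0.2066007
n = ln(1.120059e+07) / 0.2066007 = 78.564

78.564


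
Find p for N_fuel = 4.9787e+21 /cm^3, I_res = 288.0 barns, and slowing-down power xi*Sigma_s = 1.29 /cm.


p = exp(-N * I * 1e-24 / (xi*Sigma_s))
p = exp(-4.9787e+21 * 288.0 * 1e-24 / 1.29)
p = 0.32906

0.32906


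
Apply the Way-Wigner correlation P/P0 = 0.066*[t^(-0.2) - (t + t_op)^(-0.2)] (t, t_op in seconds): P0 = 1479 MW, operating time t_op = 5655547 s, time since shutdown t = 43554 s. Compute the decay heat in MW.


P/P0 = 0.066 * [t^(-0.2) - (t + t_op)^(-0.2)]
P/P0 = 0.066 * [43554^(-0.2) - (43554 + 5655547)^(-0.2)]
P/P0 = 0.066 * [0.1180849 - 0.04454908] = 0.004853364
P = 1479 * 0.004853364 = 7.1781 MW

7.1781


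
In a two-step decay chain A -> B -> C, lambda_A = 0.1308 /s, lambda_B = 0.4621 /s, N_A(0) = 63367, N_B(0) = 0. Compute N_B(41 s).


N_B(t) = lambda_A * N_A0 / (lambda_B - lambda_A) * [exp(-lambda_A*t) - exp(-lambda_B*t)]
exp(-0.1308*41) = 0.004687762; exp(-0.4621*41) = 5.913074e-09
N_B = 0.1308 * 63367 / (0.4621 - 0.1308) * (0.004687762 - 5.913074e-09)
N_B = 117.28

117.28


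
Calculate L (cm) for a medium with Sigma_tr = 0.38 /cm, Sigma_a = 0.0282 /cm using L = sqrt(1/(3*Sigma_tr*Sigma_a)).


D = 1 / (3 * Sigma_tr) = 1 / (3 * 0.38) = 0.8771930 cm
L = sqrt(D / Sigma_a)
L = sqrt(0.8771930 / 0.0282)
L = 5.5773 cm

5.5773


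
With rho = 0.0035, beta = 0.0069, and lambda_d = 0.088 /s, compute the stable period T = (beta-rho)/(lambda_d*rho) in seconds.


T = (beta - rho) / (lambda_d * rho)
T = (0.0069 - 0.0035) / (0.088 * 0.0035)
T = 11.039 s

11.039


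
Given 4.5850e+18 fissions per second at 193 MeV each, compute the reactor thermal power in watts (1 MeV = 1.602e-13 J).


P = fission_rate * E_MeV * 1.602e-13
P = 4.5850e+18 * 193 * 1.602e-13
P = 1.4176e+08 W

1.4176e+08


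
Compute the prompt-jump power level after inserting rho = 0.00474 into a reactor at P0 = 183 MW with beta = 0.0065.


P1/P0 = beta / (beta - rho)
P1/P0 = 0.0065 / (0.0065 - 0.00474) = 3.693182
P1 = 183 * 3.693182 = 675.85 MW

675.85


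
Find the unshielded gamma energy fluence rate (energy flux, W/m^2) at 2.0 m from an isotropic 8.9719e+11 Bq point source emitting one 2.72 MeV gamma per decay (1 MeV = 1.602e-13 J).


psi = A * E * 1.602e-13 / (4*pi*r^2)
psi = 8.9719e+11 * 2.72 * 1.602e-13 / (4*pi*2.0^2)
psi = 0.0077776 W/m^2

0.0077776


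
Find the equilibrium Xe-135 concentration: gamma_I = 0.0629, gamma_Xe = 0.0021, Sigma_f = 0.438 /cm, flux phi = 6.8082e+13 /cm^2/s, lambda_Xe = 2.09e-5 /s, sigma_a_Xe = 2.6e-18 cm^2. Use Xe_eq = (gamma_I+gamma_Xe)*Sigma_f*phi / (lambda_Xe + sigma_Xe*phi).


Xe_eq = (gamma_I + gamma_Xe) * Sigma_f * phi / (lambda_Xe + sigma_Xe * phi)
Numerator = (0.0629 + 0.0021) * 0.438 * 6.8082e+13 = 1.938295e+12
Denominator = 2.09e-5 + 2.6e-18 * 6.8082e+13 = 1.979132e-04
Xe_eq = 1.938295e+12 / 1.979132e-04 = 9.7937e+15 /cm^3

9.7937e+15


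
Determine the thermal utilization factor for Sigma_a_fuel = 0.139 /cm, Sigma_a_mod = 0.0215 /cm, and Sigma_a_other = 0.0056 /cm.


f = Sigma_a_fuel / (Sigma_a_fuel + Sigma_a_mod + Sigma_a_other)
f = 0.139 / (0.139 + 0.0215 + 0.0056)
f = 0.83685

0.83685


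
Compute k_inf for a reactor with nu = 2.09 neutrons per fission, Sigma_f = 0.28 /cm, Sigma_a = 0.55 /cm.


k_inf = nu * Sigma_f / Sigma_a
k_inf = 2.09 * 0.28 / 0.55
k_inf = 1.0640

1.0640


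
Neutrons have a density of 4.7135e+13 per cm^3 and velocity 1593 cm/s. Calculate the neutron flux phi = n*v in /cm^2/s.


phi = n * v
phi = 4.7135e+13 * 1593
phi = 7.5086e+16 /cm^2/s

7.5086e+16


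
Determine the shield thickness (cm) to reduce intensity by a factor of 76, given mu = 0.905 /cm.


x = ln(factor) / mu
x = ln(76) / 0.905
x = 4.7853 cm

4.7853


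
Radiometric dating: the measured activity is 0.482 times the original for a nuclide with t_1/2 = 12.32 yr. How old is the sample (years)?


lambda = ln(2) / t_half = ln(2) / 12.32 = 0.05626195 /yr
t = -ln(A/A0) / lambda
t = -ln(0.482) / 0.05626195
t = 12.972 yr

12.972


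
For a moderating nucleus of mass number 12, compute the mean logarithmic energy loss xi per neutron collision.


xi = 1 + (A-1)^2/(2A) * ln((A-1)/(A+1))
xi = 1 + (12-1)^2/(2*12) * ln((12-1)/(12 +1))
xi = 0.15777

0.15777


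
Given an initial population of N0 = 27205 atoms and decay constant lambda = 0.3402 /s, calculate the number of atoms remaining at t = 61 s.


N = N0 * exp(-lambda * t)
N = 27205 * exp(-0.3402 * 61)
N = 2.6429e-05

2.6429e-05


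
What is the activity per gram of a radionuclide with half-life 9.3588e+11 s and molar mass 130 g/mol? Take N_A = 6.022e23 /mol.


lambda = ln(2) / t_half = ln(2) / 9.3588e+11 = 7.406368e-13 /s
SA = lambda * N_A / M
SA = 7.406368e-13 * 6.022e23 / 130
SA = 3.4309e+09 Bq/g

3.4309e+09


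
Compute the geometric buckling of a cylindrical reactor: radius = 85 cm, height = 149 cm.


B^2 = (2.405/R)^2 + (pi/H)^2
B^2 = (2.405/85)^2 + (pi/149)^2
B^2 = 0.0012451 /cm^2

0.0012451


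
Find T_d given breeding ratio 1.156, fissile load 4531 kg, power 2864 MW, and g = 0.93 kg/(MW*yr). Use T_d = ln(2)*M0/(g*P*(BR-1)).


Breeding gain G = BR - 1 = 1.156 - 1 = 0.156
Fissile production rate = g * P * G = 0.93 * 2864 * 0.156 = 415.50912 kg/yr
T_d = ln(2) * M0 / (g * P * G)
T_d = ln(2) * 4531 / 415.50912 = 7.5586 yr

7.5586


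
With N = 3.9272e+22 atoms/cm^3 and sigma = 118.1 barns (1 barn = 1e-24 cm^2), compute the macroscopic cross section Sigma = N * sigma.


Sigma = N * sigma_barns * 1e-24
Sigma = 3.9272e+22 * 118.1 * 1e-24
Sigma = 4.6380 /cm

4.6380


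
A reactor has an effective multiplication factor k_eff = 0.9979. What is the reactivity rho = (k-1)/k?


rho = (k_eff - 1) / k_eff
rho = (0.9979 - 1) / 0.9979
rho = -0.0021044

-0.0021044


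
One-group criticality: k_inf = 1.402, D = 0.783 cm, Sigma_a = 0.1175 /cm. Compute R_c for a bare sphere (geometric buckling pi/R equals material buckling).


L^2 = D / Sigma_a = 0.783 / 0.1175 = 6.663830 cm^2
B_m^2 = (k_inf - 1) / L^2 = (1.402 - 1) / 6.663830 = 0.06032567 /cm^2
For a bare sphere: B_g = pi/R, so R_c = pi / sqrt(B_m^2)
R_c = pi / sqrt(0.06032567) = 12.791 cm

12.791


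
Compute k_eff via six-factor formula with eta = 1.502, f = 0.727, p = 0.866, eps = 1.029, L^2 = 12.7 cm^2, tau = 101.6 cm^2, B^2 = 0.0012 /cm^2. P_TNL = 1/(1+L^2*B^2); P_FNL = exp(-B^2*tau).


k_inf = eta*f*p*eps = 1.502*0.727*0.866*1.029 = 0.9730555
P_TNL = 1/(1 + L^2*B^2) = 1/(1 + 12.7*0.0012) = 0.9849888
P_FNL = exp(-B^2*tau) = exp(-0.0012*101.6) = 0.8852192
k_eff = k_inf * P_TNL * P_FNL = 0.9730555 * 0.9849888 * 0.8852192
k_eff = 0.84844

0.84844


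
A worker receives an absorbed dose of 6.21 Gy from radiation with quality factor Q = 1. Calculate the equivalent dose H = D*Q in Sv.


H = D * Q
H = 6.21 * 1
H = 6.2100 Sv

6.2100


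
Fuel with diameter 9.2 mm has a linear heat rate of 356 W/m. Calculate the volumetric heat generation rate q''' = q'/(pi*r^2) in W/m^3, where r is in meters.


r = D / 2 / 1000 = 9.2 / 2 / 1000 = 0.0046 m
q''' = q' / (pi * r^2)
q''' = 356 / (pi * 0.0046^2)
q''' = 5.3553e+06 W/m^3

5.3553e+06


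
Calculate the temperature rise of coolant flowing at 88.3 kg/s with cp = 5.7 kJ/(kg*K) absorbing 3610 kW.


dT = Q / (m_dot * cp)
dT = 3610 / (88.3 * 5.7)
dT = 7.1725 C

7.1725


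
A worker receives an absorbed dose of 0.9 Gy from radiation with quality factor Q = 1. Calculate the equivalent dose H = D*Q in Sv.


H = D * Q
H = 0.9 * 1
H = 0.90000 Sv

0.90000


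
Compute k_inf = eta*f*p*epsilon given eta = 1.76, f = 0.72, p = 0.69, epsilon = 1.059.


k_inf = eta * f * p * epsilon
k_inf = 1.76 * 0.72 * 0.69 * 1.059
k_inf = 0.92596

0.92596


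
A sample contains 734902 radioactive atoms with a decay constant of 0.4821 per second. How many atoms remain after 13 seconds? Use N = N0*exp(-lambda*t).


N = N0 * exp(-lambda * t)
N = 734902 * exp(-0.4821 * 13)
N = 1394.4

1394.4


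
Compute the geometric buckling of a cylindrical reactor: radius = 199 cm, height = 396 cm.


B^2 = (2.405/R)^2 + (pi/H)^2
B^2 = (2.405/199)^2 + (pi/396)^2
B^2 = 2.0900e-04 /cm^2

2.0900e-04


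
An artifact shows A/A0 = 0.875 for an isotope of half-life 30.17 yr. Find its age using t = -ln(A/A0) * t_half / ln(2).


lambda = ln(2) / t_half = ln(2) / 30.17 = 0.02297472 /yr
t = -ln(A/A0) / lambda
t = -ln(0.875) / 0.02297472
t = 5.8121 yr

5.8121


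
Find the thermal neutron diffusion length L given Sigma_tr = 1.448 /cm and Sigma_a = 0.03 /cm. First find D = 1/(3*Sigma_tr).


D = 1 / (3 * Sigma_tr) = 1 / (3 * 1.448) = 0.2302026 cm
L = sqrt(D / Sigma_a)
L = sqrt(0.2302026 / 0.03)
L = 2.7701 cm

2.7701


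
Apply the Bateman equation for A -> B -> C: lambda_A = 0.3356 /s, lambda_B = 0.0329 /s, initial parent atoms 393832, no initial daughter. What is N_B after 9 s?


N_B(t) = lambda_A * N_A0 / (lambda_B - lambda_A) * [exp(-lambda_A*t) - exp(-lambda_B*t)]
exp(-0.3356*9) = 0.04878170; exp(-0.0329*9) = 0.7437131
N_B = 0.3356 * 393832 / (0.0329 - 0.3356) * (0.04878170 - 0.7437131)
N_B = 303433

303433


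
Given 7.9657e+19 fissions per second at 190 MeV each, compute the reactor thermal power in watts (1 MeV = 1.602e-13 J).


P = fission_rate * E_MeV * 1.602e-13
P = 7.9657e+19 * 190 * 1.602e-13
P = 2.4246e+09 W

2.4246e+09


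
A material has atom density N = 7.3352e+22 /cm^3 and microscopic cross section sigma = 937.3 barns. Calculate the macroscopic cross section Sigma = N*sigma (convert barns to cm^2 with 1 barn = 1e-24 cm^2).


Sigma = N * sigma_barns * 1e-24
Sigma = 7.3352e+22 * 937.3 * 1e-24
Sigma = 68.753 /cm

68.753


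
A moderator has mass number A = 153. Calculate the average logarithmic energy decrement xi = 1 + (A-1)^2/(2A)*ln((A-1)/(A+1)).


xi = 1 + (A-1)^2/(2A) * ln((A-1)/(A+1))
xi = 1 + (153-1)^2/(2*153) * ln((153-1)/(153 +1))
xi = 0.013015

0.013015


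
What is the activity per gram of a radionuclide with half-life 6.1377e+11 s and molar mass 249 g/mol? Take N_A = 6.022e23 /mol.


lambda = ln(2) / t_half = ln(2) / 6.1377e+11 = 1.129327e-12 /s
SA = lambda * N_A / M
SA = 1.129327e-12 * 6.022e23 / 249
SA = 2.7312e+09 Bq/g

2.7312e+09


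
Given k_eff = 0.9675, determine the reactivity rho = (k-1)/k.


rho = (k_eff - 1) / k_eff
rho = (0.9675 - 1) / 0.9675
rho = -0.033592

-0.033592


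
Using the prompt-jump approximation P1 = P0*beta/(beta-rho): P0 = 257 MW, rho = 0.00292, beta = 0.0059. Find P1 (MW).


P1/P0 = beta / (beta - rho)
P1/P0 = 0.0059 / (0.0059 - 0.00292) = 1.979866
P1 = 257 * 1.979866 = 508.83 MW

508.83


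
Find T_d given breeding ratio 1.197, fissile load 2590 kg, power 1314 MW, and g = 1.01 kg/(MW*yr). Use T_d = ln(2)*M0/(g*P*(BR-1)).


Breeding gain G = BR - 1 = 1.197 - 1 = 0.197
Fissile production rate = g * P * G = 1.01 * 1314 * 0.197 = 261.44658 kg/yr
T_d = ln(2) * M0 / (g * P * G)
T_d = ln(2) * 2590 / 261.44658 = 6.8666 yr

6.8666


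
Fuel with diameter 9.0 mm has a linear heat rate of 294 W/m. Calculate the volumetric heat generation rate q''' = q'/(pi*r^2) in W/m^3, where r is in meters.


r = D / 2 / 1000 = 9.0 / 2 / 1000 = 0.0045 m
q''' = q' / (pi * r^2)
q''' = 294 / (pi * 0.0045^2)
q''' = 4.6214e+06 W/m^3

4.6214e+06


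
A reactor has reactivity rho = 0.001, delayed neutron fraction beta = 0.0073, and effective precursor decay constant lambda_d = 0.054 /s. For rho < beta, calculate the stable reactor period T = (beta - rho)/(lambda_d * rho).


T = (beta - rho) / (lambda_d * rho)
T = (0.0073 - 0.001) / (0.054 * 0.001)
T = 116.67 s

116.67


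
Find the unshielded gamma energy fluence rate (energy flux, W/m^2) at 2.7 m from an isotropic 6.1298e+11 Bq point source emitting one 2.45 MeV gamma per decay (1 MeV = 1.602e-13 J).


psi = A * E * 1.602e-13 / (4*pi*r^2)
psi = 6.1298e+11 * 2.45 * 1.602e-13 / (4*pi*2.7^2)
psi = 0.0026263 W/m^2

0.0026263


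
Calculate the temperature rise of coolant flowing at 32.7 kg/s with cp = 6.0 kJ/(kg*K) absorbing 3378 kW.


dT = Q / (m_dot * cp)
dT = 3378 / (32.7 * 6.0)
dT = 17.217 C

17.217


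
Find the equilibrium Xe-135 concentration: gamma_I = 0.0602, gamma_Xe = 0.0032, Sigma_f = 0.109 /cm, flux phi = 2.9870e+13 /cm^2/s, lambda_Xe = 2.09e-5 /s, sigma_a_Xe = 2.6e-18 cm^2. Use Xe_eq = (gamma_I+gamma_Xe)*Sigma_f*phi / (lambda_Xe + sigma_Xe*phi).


Xe_eq = (gamma_I + gamma_Xe) * Sigma_f * phi / (lambda_Xe + sigma_Xe * phi)
Numerator = (0.0602 + 0.0032) * 0.109 * 2.9870e+13 = 2.064196e+11
Denominator = 2.09e-5 + 2.6e-18 * 2.9870e+13 = 9.856200e-05
Xe_eq = 2.064196e+11 / 9.856200e-05 = 2.0943e+15 /cm^3

2.0943e+15


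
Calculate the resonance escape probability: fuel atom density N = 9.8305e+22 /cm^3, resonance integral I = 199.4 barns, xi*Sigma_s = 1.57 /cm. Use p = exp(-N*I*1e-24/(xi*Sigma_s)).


p = exp(-N * I * 1e-24 / (xi*Sigma_s))
p = exp(-9.8305e+22 * 199.4 * 1e-24 / 1.57)
p = 3.7816e-06

3.7816e-06


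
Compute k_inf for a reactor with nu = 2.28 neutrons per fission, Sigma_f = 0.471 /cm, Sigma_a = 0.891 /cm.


k_inf = nu * Sigma_f / Sigma_a
k_inf = 2.28 * 0.471 / 0.891
k_inf = 1.2053

1.2053


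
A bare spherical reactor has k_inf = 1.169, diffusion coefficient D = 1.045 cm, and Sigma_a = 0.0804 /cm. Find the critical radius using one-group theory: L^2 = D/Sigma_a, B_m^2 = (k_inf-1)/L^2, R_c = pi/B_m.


L^2 = D / Sigma_a = 1.045 / 0.0804 = 12.99751 cm^2
B_m^2 = (k_inf - 1) / L^2 = (1.169 - 1) / 12.99751 = 0.01300249 /cm^2
For a bare sphere: B_g = pi/R, so R_c = pi / sqrt(B_m^2)
R_c = pi / sqrt(0.01300249) = 27.551 cm

27.551


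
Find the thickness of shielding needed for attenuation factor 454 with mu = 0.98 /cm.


x = ln(factor) / mu
x = ln(454) / 0.98
x = 6.2430 cm

6.2430


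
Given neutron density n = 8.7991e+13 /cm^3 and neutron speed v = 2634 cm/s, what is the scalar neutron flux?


phi = n * v
phi = 8.7991e+13 * 2634
phi = 2.3177e+17 /cm^2/s

2.3177e+17


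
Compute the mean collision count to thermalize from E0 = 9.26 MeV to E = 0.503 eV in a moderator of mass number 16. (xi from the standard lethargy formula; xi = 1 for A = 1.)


xi = 1 + (A-1)^2/(2A)*ln((A-1)/(A+1)) = 0.1199467 (for A = 16)
n = ln(E0/E) / xi
n = ln(9.26e6 / 0.503) / 0.1199467
n = ln(1.840954e+07) / 0.1199467 = 139.47

139.47


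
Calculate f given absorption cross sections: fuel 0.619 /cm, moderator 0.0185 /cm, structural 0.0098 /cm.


f = Sigma_a_fuel / (Sigma_a_fuel + Sigma_a_mod + Sigma_a_other)
f = 0.619 / (0.619 + 0.0185 + 0.0098)
f = 0.95628

0.95628


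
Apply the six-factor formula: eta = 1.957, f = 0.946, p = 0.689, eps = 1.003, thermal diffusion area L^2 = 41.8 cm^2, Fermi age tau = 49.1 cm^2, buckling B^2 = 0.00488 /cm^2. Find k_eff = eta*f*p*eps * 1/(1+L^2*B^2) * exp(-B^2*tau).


k_inf = eta*f*p*eps = 1.957*0.946*0.689*1.003 = 1.279388
P_TNL = 1/(1 + L^2*B^2) = 1/(1 + 41.8*0.00488) = 0.8305758
P_FNL = exp(-B^2*tau) = exp(-0.00488*49.1) = 0.7869363
k_eff = k_inf * P_TNL * P_FNL = 1.279388 * 0.8305758 * 0.7869363
k_eff = 0.83622

0.83622


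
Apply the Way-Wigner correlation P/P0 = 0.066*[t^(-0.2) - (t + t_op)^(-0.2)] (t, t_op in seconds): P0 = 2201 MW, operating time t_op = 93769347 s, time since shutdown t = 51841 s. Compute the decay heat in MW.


P/P0 = 0.066 * [t^(-0.2) - (t + t_op)^(-0.2)]
P/P0 = 0.066 * [51841^(-0.2) - (51841 + 93769347)^(-0.2)]
P/P0 = 0.066 * [0.1140421 - 0.02544133] = 0.005847651
P = 2201 * 0.005847651 = 12.871 MW

12.871


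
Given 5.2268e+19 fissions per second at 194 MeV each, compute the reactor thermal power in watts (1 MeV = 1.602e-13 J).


P = fission_rate * E_MeV * 1.602e-13
P = 5.2268e+19 * 194 * 1.602e-13
P = 1.6244e+09 W

1.6244e+09


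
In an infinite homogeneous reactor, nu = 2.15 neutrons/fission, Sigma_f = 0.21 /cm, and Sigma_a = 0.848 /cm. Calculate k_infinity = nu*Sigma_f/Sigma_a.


k_inf = nu * Sigma_f / Sigma_a
k_inf = 2.15 * 0.21 / 0.848
k_inf = 0.53243

0.53243


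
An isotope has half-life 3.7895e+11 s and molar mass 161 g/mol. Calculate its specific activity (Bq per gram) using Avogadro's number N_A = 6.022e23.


lambda = ln(2) / t_half = ln(2) / 3.7895e+11 = 1.829126e-12 /s
SA = lambda * N_A / M
SA = 1.829126e-12 * 6.022e23 / 161
SA = 6.8416e+09 Bq/g

6.8416e+09


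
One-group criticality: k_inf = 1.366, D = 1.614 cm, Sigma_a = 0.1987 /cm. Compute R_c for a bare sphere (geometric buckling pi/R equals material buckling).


L^2 = D / Sigma_a = 1.614 / 0.1987 = 8.122798 cm^2
B_m^2 = (k_inf - 1) / L^2 = (1.366 - 1) / 8.122798 = 0.04505837 /cm^2
For a bare sphere: B_g = pi/R, so R_c = pi / sqrt(B_m^2)
R_c = pi / sqrt(0.04505837) = 14.800 cm

14.800


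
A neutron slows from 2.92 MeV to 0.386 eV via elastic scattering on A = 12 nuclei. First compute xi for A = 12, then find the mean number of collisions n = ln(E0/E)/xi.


xi = 1 + (A-1)^2/(2A)*ln((A-1)/(A+1)) = 0.1577690 (for A = 12)
n = ln(E0/E) / xi
n = ln(2.92e6 / 0.386) / 0.1577690
n = ln(7.564767e+06) / 0.1577690 = 100.39

100.39


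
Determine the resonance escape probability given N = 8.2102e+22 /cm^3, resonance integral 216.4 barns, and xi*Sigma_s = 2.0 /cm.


p = exp(-N * I * 1e-24 / (xi*Sigma_s))
p = exp(-8.2102e+22 * 216.4 * 1e-24 / 2.0)
p = 1.3867e-04

1.3867e-04


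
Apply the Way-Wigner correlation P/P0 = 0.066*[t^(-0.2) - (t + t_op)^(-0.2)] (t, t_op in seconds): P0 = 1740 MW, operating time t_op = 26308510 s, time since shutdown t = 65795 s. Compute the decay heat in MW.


P/P0 = 0.066 * [t^(-0.2) - (t + t_op)^(-0.2)]
P/P0 = 0.066 * [65795^(-0.2) - (65795 + 26308510)^(-0.2)]
P/P0 = 0.066 * [0.1087330 - 0.03279169] = 0.005012126
P = 1740 * 0.005012126 = 8.7211 MW

8.7211


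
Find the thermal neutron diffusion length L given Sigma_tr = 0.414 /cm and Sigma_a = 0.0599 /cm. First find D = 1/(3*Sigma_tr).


D = 1 / (3 * Sigma_tr) = 1 / (3 * 0.414) = 0.8051530 cm
L = sqrt(D / Sigma_a)
L = sqrt(0.8051530 / 0.0599)
L = 3.6663 cm

3.6663


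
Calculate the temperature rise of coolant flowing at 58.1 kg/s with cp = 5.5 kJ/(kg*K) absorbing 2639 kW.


dT = Q / (m_dot * cp)
dT = 2639 / (58.1 * 5.5)
dT = 8.2585 C

8.2585


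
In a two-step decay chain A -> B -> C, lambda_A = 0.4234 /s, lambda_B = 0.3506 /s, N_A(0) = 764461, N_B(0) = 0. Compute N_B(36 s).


N_B(t) = lambda_A * N_A0 / (lambda_B - lambda_A) * [exp(-lambda_A*t) - exp(-lambda_B*t)]
exp(-0.4234*36) = 2.400545e-07; exp(-0.3506*36) = 3.299961e-06
N_B = 0.4234 * 764461 / (0.3506 - 0.4234) * (2.400545e-07 - 3.299961e-06)
N_B = 13.605

13.605


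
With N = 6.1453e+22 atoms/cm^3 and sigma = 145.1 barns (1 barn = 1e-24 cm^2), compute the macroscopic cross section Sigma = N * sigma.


Sigma = N * sigma_barns * 1e-24
Sigma = 6.1453e+22 * 145.1 * 1e-24
Sigma = 8.9168 /cm

8.9168


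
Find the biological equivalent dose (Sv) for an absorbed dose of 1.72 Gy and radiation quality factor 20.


H = D * Q
H = 1.72 * 20
H = 34.400 Sv

34.400


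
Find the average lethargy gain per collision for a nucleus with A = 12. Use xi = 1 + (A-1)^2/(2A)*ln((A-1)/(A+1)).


xi = 1 + (A-1)^2/(2A) * ln((A-1)/(A+1))
xi = 1 + (12-1)^2/(2*12) * ln((12-1)/(12 +1))
xi = 0.15777

0.15777


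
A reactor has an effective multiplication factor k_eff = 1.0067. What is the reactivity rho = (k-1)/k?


rho = (k_eff - 1) / k_eff
rho = (1.0067 - 1) / 1.0067
rho = 0.0066554

0.0066554


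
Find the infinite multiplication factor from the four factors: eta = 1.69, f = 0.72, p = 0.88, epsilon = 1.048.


k_inf = eta * f * p * epsilon
k_inf = 1.69 * 0.72 * 0.88 * 1.048
k_inf = 1.1222

1.1222


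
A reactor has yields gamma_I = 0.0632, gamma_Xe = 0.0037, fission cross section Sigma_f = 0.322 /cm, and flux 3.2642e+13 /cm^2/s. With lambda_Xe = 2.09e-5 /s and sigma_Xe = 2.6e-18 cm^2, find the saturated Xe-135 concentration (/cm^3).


Xe_eq = (gamma_I + gamma_Xe) * Sigma_f * phi / (lambda_Xe + sigma_Xe * phi)
Numerator = (0.0632 + 0.0037) * 0.322 * 3.2642e+13 = 7.031674e+11
Denominator = 2.09e-5 + 2.6e-18 * 3.2642e+13 = 1.057692e-04
Xe_eq = 7.031674e+11 / 1.057692e-04 = 6.6481e+15 /cm^3

6.6481e+15


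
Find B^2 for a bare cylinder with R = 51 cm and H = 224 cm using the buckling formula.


B^2 = (2.405/R)^2 + (pi/H)^2
B^2 = (2.405/51)^2 + (pi/224)^2
B^2 = 0.0024205 /cm^2

0.0024205


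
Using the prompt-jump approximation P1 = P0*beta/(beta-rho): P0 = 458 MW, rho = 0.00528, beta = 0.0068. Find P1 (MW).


P1/P0 = beta / (beta - rho)
P1/P0 = 0.0068 / (0.0068 - 0.00528) = 4.473684
P1 = 458 * 4.473684 = 2048.9 MW

2048.9


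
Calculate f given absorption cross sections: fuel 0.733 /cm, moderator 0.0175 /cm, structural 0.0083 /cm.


f = Sigma_a_fuel / (Sigma_a_fuel + Sigma_a_mod + Sigma_a_other)
f = 0.733 / (0.733 + 0.0175 + 0.0083)
f = 0.96600

0.96600


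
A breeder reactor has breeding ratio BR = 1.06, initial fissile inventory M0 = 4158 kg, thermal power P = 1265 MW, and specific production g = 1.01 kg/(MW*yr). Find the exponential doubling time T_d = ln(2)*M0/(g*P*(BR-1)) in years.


Breeding gain G = BR - 1 = 1.06 - 1 = 0.06
Fissile production rate = g * P * G = 1.01 * 1265 * 0.06 = 76.659 kg/yr
T_d = ln(2) * M0 / (g * P * G)
T_d = ln(2) * 4158 / 76.659 = 37.596 yr

37.596


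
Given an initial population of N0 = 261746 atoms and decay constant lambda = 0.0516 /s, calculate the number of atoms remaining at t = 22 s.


N = N0 * exp(-lambda * t)
N = 261746 * exp(-0.0516 * 22)
N = 84114

84114


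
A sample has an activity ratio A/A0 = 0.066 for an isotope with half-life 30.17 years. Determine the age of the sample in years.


lambda = ln(2) / t_half = ln(2) / 30.17 = 0.02297472 /yr
t = -ln(A/A0) / lambda
t = -ln(0.066) / 0.02297472
t = 118.31 yr

118.31


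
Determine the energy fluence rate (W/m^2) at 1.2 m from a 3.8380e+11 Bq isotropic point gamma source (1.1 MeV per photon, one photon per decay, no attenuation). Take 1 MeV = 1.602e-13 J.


psi = A * E * 1.602e-13 / (4*pi*r^2)
psi = 3.8380e+11 * 1.1 * 1.602e-13 / (4*pi*1.2^2)
psi = 0.0037376 W/m^2

0.0037376


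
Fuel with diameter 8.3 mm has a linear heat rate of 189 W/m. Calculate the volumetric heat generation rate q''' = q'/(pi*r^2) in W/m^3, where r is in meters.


r = D / 2 / 1000 = 8.3 / 2 / 1000 = 0.00415 m
q''' = q' / (pi * r^2)
q''' = 189 / (pi * 0.00415^2)
q''' = 3.4931e+06 W/m^3

3.4931e+06


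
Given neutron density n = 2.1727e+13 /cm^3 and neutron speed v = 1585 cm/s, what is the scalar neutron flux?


phi = n * v
phi = 2.1727e+13 * 1585
phi = 3.4437e+16 /cm^2/s

3.4437e+16


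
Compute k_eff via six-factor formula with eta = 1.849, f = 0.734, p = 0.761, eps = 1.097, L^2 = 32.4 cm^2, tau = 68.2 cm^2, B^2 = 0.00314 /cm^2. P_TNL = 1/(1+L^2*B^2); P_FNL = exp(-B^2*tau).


k_inf = eta*f*p*eps = 1.849*0.734*0.761*1.097 = 1.132985
P_TNL = 1/(1 + L^2*B^2) = 1/(1 + 32.4*0.00314) = 0.9076585
P_FNL = exp(-B^2*tau) = exp(-0.00314*68.2) = 0.8072289
k_eff = k_inf * P_TNL * P_FNL = 1.132985 * 0.9076585 * 0.8072289
k_eff = 0.83012

0.83012


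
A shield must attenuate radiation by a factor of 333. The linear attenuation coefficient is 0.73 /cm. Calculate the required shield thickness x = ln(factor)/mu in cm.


x = ln(factor) / mu
x = ln(333) / 0.73
x = 7.9564 cm

7.9564


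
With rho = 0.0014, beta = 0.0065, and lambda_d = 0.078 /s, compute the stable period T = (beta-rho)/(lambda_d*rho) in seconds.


T = (beta - rho) / (lambda_d * rho)
T = (0.0065 - 0.0014) / (0.078 * 0.0014)
T = 46.703 s

46.703


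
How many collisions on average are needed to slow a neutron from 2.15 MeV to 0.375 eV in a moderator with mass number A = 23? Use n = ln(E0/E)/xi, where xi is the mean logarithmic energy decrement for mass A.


xi = 1 + (A-1)^2/(2A)*ln((A-1)/(A+1)) = 0.08448899 (for A = 23)
n = ln(E0/E) / xi
n = ln(2.15e6 / 0.375) / 0.08448899
n = ln(5.733333e+06) / 0.08448899 = 184.19

184.19


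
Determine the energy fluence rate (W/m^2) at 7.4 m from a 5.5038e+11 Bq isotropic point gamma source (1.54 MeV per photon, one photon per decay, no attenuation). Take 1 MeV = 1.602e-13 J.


psi = A * E * 1.602e-13 / (4*pi*r^2)
psi = 5.5038e+11 * 1.54 * 1.602e-13 / (4*pi*7.4^2)
psi = 1.9732e-04 W/m^2

1.9732e-04


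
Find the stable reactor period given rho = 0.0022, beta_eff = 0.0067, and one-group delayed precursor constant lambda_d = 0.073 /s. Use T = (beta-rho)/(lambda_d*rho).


T = (beta - rho) / (lambda_d * rho)
T = (0.0067 - 0.0022) / (0.073 * 0.0022)
T = 28.020 s

28.020


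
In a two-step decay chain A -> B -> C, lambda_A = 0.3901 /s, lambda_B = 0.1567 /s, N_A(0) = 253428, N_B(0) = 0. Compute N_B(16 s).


N_B(t) = lambda_A * N_A0 / (lambda_B - lambda_A) * [exp(-lambda_A*t) - exp(-lambda_B*t)]
exp(-0.3901*16) = 0.001946738; exp(-0.1567*16) = 0.08149611
N_B = 0.3901 * 253428 / (0.1567 - 0.3901) * (0.001946738 - 0.08149611)
N_B = 33695

33695


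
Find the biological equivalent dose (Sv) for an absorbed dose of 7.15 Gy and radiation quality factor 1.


H = D * Q
H = 7.15 * 1
H = 7.1500 Sv

7.1500


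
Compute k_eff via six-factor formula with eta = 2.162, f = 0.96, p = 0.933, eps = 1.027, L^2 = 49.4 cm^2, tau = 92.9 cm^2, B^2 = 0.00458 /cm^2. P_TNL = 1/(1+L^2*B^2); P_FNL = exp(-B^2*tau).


k_inf = eta*f*p*eps = 2.162*0.96*0.933*1.027 = 1.988745
P_TNL = 1/(1 + L^2*B^2) = 1/(1 + 49.4*0.00458) = 0.8154931
P_FNL = exp(-B^2*tau) = exp(-0.00458*92.9) = 0.6534547
k_eff = k_inf * P_TNL * P_FNL = 1.988745 * 0.8154931 * 0.6534547
k_eff = 1.0598

1.0598


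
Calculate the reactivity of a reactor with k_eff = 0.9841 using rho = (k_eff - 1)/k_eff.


rho = (k_eff - 1) / k_eff
rho = (0.9841 - 1) / 0.9841
rho = -0.016157

-0.016157


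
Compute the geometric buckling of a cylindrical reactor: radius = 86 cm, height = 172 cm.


B^2 = (2.405/R)^2 + (pi/H)^2
B^2 = (2.405/86)^2 + (pi/172)^2
B^2 = 0.0011157 /cm^2

0.0011157


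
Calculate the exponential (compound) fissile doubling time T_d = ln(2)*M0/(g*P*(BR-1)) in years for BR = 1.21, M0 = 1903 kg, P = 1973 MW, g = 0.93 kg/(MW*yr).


Breeding gain G = BR - 1 = 1.21 - 1 = 0.21
Fissile production rate = g * P * G = 0.93 * 1973 * 0.21 = 385.3269 kg/yr
T_d = ln(2) * M0 / (g * P * G)
T_d = ln(2) * 1903 / 385.3269 = 3.4232 yr

3.4232


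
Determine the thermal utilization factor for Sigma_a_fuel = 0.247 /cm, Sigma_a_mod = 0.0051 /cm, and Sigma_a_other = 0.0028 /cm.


f = Sigma_a_fuel / (Sigma_a_fuel + Sigma_a_mod + Sigma_a_other)
f = 0.247 / (0.247 + 0.0051 + 0.0028)
f = 0.96901

0.96901


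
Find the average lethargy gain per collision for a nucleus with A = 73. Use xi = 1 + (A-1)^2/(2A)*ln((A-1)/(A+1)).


xi = 1 + (A-1)^2/(2A) * ln((A-1)/(A+1))
xi = 1 + (73-1)^2/(2*73) * ln((73-1)/(73 +1))
xi = 0.027149

0.027149


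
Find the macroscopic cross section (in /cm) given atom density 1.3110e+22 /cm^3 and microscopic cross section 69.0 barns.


Sigma = N * sigma_barns * 1e-24
Sigma = 1.3110e+22 * 69.0 * 1e-24
Sigma = 0.90459 /cm

0.90459


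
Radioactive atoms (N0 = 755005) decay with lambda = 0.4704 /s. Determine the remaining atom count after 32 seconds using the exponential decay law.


N = N0 * exp(-lambda * t)
N = 755005 * exp(-0.4704 * 32)
N = 0.21908

0.21908


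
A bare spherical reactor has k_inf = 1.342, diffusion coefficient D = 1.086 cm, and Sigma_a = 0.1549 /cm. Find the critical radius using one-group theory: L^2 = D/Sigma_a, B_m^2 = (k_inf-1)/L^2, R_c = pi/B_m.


L^2 = D / Sigma_a = 1.086 / 0.1549 = 7.010975 cm^2
B_m^2 = (k_inf - 1) / L^2 = (1.342 - 1) / 7.010975 = 0.04878066 /cm^2
For a bare sphere: B_g = pi/R, so R_c = pi / sqrt(B_m^2)
R_c = pi / sqrt(0.04878066) = 14.224 cm

14.224


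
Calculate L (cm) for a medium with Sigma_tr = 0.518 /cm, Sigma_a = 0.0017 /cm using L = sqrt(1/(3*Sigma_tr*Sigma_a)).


D = 1 / (3 * Sigma_tr) = 1 / (3 * 0.518) = 0.6435006 cm
L = sqrt(D / Sigma_a)
L = sqrt(0.6435006 / 0.0017)
L = 19.456 cm

19.456


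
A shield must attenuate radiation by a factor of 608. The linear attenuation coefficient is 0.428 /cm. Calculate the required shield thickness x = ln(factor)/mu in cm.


x = ln(factor) / mu
x = ln(608) / 0.428
x = 14.977 cm

14.977


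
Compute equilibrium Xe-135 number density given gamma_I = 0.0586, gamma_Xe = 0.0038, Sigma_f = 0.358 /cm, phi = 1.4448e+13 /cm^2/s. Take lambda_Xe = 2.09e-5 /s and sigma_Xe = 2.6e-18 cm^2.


Xe_eq = (gamma_I + gamma_Xe) * Sigma_f * phi / (lambda_Xe + sigma_Xe * phi)
Numerator = (0.0586 + 0.0038) * 0.358 * 1.4448e+13 = 3.227568e+11
Denominator = 2.09e-5 + 2.6e-18 * 1.4448e+13 = 5.846480e-05
Xe_eq = 3.227568e+11 / 5.846480e-05 = 5.5205e+15 /cm^3

5.5205e+15


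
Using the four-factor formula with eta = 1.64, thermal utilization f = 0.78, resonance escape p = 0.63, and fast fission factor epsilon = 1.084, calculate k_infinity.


k_inf = eta * f * p * epsilon
k_inf = 1.64 * 0.78 * 0.63 * 1.084
k_inf = 0.87359

0.87359


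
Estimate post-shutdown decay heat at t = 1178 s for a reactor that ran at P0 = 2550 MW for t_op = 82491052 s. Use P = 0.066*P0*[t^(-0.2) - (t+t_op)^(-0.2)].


P/P0 = 0.066 * [t^(-0.2) - (t + t_op)^(-0.2)]
P/P0 = 0.066 * [1178^(-0.2) - (1178 + 82491052)^(-0.2)]
P/P0 = 0.066 * [0.2430922 - 0.02610462] = 0.01432118
P = 2550 * 0.01432118 = 36.519 MW

36.519


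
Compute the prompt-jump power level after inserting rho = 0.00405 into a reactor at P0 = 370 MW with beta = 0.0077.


P1/P0 = beta / (beta - rho)
P1/P0 = 0.0077 / (0.0077 - 0.00405) = 2.109589
P1 = 370 * 2.109589 = 780.55 MW

780.55


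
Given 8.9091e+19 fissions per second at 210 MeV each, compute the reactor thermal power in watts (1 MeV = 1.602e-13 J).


P = fission_rate * E_MeV * 1.602e-13
P = 8.9091e+19 * 210 * 1.602e-13
P = 2.9972e+09 W

2.9972e+09
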